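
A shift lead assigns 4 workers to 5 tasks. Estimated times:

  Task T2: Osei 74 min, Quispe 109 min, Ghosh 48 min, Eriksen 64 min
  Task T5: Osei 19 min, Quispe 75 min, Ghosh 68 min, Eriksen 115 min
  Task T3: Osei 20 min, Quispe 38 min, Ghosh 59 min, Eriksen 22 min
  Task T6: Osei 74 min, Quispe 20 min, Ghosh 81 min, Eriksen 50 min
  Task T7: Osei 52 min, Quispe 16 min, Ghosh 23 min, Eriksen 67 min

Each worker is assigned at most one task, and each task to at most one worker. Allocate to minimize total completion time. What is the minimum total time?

Optimal: Osei→Task T5 (19 min), Quispe→Task T6 (20 min), Ghosh→Task T7 (23 min), Eriksen→Task T3 (22 min) — total 19+20+23+22 = 84 min.
Row-greedy (each worker in turn takes its cheapest remaining task) gives 105 min, worse by 21.
No other one-to-one assignment undercuts 84 min.

Min total: 84 min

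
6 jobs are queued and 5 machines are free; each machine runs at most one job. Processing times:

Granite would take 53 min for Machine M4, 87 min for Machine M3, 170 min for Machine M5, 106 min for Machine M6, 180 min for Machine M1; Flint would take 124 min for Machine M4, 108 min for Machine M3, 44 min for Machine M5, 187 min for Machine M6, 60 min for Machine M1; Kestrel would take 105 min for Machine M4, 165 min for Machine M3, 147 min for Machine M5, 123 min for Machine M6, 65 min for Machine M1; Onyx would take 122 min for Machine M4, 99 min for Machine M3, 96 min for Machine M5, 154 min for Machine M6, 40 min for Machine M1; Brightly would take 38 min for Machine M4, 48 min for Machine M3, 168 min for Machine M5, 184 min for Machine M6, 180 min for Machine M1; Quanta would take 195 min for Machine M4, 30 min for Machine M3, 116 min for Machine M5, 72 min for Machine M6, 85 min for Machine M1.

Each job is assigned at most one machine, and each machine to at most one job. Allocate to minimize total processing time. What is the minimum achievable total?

Optimal: Granite→Machine M4 (53 min), Brightly→Machine M3 (48 min), Flint→Machine M5 (44 min), Quanta→Machine M6 (72 min), Onyx→Machine M1 (40 min) — total 53+48+44+72+40 = 257 min.
Row-greedy (each job in turn takes its cheapest remaining machine) gives 445 min, worse by 188.
Every other assignment is strictly worse.

Min total: 257 min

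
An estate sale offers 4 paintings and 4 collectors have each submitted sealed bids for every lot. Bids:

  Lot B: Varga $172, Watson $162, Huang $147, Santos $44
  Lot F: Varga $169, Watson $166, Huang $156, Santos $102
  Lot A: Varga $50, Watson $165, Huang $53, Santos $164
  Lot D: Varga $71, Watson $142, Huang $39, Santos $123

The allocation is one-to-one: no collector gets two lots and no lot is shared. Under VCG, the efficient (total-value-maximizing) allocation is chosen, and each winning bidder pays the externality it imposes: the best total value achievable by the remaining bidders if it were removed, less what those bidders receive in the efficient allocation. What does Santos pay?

Efficient allocation: Varga→Lot B ($172), Watson→Lot D ($142), Huang→Lot F ($156), Santos→Lot A ($164); total welfare W = $634.
Santos receives Lot A at value $164, so the others get W − 164 = $470.
Without Santos: best allocation of the remaining 3 bidders over all 4 lots is Varga→Lot B ($172), Watson→Lot A ($165), Huang→Lot F ($156), total $493.
VCG payment = (others' best without Santos) − (others' welfare with Santos) = 493 − 470 = $23.

Santos pays $23.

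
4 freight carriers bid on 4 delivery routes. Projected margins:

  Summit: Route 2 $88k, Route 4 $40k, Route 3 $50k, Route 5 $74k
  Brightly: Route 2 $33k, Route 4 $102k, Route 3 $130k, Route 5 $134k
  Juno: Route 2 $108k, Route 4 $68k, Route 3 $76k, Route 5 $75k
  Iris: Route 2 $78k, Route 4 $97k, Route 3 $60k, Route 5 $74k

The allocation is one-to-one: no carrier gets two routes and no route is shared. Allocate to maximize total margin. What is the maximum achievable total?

Max total: $409k

Optimal: Summit→Route 5 ($74k), Brightly→Route 3 ($130k), Juno→Route 2 ($108k), Iris→Route 4 ($97k) — total 74+130+108+97 = $409k.
Row-greedy (each carrier in turn takes its best remaining route) gives $395k, worse by 14.
Swapping Summit↔Brightly (Summit→Route 3 $50k, Brightly→Route 5 $134k) loses 20.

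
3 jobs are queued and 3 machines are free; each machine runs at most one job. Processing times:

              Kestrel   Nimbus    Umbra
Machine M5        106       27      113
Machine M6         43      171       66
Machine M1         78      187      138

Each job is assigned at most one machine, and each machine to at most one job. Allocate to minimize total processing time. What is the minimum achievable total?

Optimal: Kestrel→Machine M1 (78 min), Nimbus→Machine M5 (27 min), Umbra→Machine M6 (66 min) — total 78+27+66 = 171 min.
Column-greedy (each machine in turn goes to its cheapest remaining job) gives 208 min, worse by 37.
Swapping Kestrel↔Nimbus (Kestrel→Machine M5 106 min, Nimbus→Machine M1 187 min) adds 188.
Checked against all permutations: 171 min is optimal.

Minimum total: 171 min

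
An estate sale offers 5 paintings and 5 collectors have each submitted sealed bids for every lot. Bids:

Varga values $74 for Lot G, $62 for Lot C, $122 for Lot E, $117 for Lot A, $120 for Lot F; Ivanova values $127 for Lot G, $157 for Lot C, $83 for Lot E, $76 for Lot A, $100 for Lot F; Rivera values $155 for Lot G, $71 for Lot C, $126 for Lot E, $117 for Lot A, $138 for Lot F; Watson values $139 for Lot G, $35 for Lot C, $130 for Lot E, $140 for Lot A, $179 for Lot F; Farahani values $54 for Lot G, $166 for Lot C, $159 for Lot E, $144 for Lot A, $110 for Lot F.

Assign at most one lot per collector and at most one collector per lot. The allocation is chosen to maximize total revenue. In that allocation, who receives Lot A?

This is a one-to-one assignment (maximum-weight bipartite matching).
Optimal: Varga→Lot A ($117), Ivanova→Lot C ($157), Rivera→Lot G ($155), Watson→Lot F ($179), Farahani→Lot E ($159) — total 117+157+155+179+159 = $767.
Column-greedy (each lot in turn goes to its best remaining collector) gives $668, worse by 99.
Swapping Farahani↔Watson (Farahani→Lot F $110, Watson→Lot E $130) loses 98.
Varga's own top lot is Lot E ($122), but forcing Varga→Lot E and reassigning the rest optimally gives only $757 — worse by 10.

Varga receives Lot A.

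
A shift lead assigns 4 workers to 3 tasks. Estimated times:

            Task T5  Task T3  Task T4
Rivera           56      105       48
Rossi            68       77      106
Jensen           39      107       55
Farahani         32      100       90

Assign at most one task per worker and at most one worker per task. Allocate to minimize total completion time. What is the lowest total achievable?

Optimal: Farahani→Task T5 (32 min), Rossi→Task T3 (77 min), Rivera→Task T4 (48 min) — total 32+77+48 = 157 min.
Row-greedy (each worker in turn takes its cheapest remaining task) gives 223 min, worse by 66.
Swapping Rivera↔Farahani (Rivera→Task T5 56 min, Farahani→Task T4 90 min) adds 66.
No other one-to-one assignment undercuts 157 min.

Minimum total: 157 min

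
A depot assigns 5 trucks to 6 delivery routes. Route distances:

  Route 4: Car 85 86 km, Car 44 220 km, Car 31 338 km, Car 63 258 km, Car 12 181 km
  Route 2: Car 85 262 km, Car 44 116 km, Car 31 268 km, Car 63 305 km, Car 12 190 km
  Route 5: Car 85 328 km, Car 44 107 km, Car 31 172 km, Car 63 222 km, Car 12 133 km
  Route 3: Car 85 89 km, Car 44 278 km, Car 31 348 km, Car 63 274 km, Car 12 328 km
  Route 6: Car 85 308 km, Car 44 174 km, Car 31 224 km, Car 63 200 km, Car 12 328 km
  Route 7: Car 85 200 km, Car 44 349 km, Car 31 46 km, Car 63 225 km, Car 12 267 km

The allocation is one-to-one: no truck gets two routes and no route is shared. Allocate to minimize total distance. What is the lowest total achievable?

Optimal: Car 85→Route 4 (86 km), Car 44→Route 2 (116 km), Car 31→Route 7 (46 km), Car 63→Route 6 (200 km), Car 12→Route 5 (133 km) — total 86+116+46+200+133 = 581 km.
Column-greedy (each route in turn goes to its cheapest remaining truck) gives 833 km, worse by 252.
Checked against all permutations: 581 km is optimal.

Minimum total: 581 km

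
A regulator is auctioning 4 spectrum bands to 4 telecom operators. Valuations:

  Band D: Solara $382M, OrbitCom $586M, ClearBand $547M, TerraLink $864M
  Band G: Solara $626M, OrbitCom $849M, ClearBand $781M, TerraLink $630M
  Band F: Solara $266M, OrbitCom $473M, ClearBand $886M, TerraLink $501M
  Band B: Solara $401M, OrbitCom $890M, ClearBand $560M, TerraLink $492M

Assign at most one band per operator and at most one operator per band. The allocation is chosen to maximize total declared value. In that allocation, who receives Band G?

Optimal: Solara→Band G ($626M), OrbitCom→Band B ($890M), ClearBand→Band F ($886M), TerraLink→Band D ($864M) — total 626+890+886+864 = $3266M.
Column-greedy (each band in turn goes to its best remaining operator) gives $3000M, worse by 266.
Next-best assignment: Solara→Band B, OrbitCom→Band G, ClearBand→Band F, TerraLink→Band D = $3000M.

Solara receives Band G.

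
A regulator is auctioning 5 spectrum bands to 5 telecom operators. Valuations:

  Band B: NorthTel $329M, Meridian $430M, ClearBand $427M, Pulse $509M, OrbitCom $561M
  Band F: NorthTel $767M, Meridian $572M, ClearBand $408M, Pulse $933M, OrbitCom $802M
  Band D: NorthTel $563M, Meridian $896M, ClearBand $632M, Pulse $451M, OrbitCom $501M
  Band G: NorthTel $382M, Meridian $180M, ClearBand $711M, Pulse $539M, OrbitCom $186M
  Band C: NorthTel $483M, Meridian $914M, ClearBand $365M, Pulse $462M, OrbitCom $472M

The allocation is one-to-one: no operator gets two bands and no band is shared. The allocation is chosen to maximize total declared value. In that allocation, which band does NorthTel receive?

NorthTel receives Band D.

Optimal: NorthTel→Band D ($563M), Meridian→Band C ($914M), ClearBand→Band G ($711M), Pulse→Band F ($933M), OrbitCom→Band B ($561M) — total 563+914+711+933+561 = $3682M.
Next-best assignment: NorthTel→Band C, Meridian→Band D, ClearBand→Band G, Pulse→Band F, OrbitCom→Band B = $3584M.
NorthTel's own top band is Band F ($767M), but forcing NorthTel→Band F and reassigning the rest optimally gives only $3413M — worse by 269.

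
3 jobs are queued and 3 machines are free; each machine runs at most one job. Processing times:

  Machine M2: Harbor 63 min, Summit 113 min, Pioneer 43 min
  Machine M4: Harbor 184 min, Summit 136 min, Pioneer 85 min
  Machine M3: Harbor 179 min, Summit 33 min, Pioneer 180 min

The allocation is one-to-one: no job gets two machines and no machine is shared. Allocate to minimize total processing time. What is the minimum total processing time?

Min total: 181 min

Optimal: Harbor→Machine M2 (63 min), Summit→Machine M3 (33 min), Pioneer→Machine M4 (85 min) — total 63+33+85 = 181 min.
Min-entry greedy (repeatedly take the single cheapest remaining cell) gives 260 min, worse by 79.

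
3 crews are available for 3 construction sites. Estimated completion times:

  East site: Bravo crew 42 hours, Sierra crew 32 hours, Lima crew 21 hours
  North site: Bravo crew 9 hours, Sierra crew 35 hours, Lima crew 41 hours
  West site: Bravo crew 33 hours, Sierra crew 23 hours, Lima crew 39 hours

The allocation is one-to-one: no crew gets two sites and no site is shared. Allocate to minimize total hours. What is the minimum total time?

This is the linear assignment problem.
Optimal: Bravo crew→North site (9 hours), Sierra crew→West site (23 hours), Lima crew→East site (21 hours) — total 9+23+21 = 53 hours.
No other one-to-one assignment undercuts 53 hours.

Minimum total: 53 hours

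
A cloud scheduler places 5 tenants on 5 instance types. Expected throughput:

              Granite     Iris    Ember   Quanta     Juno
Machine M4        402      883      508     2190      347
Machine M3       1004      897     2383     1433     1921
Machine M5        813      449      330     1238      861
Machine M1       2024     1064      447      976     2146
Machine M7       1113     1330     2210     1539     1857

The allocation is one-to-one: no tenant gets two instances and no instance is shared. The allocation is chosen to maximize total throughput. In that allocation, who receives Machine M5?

Iris receives Machine M5.

Optimal: Granite→Machine M1 (2024 ops/s), Iris→Machine M5 (449 ops/s), Ember→Machine M3 (2383 ops/s), Quanta→Machine M4 (2190 ops/s), Juno→Machine M7 (1857 ops/s) — total 2024+449+2383+2190+1857 = 8903 ops/s.
No other one-to-one assignment exceeds 8903 ops/s.
Iris's own top instance is Machine M7 (1330 ops/s), but forcing Iris→Machine M7 and reassigning the rest optimally gives only 8862 ops/s — worse by 41.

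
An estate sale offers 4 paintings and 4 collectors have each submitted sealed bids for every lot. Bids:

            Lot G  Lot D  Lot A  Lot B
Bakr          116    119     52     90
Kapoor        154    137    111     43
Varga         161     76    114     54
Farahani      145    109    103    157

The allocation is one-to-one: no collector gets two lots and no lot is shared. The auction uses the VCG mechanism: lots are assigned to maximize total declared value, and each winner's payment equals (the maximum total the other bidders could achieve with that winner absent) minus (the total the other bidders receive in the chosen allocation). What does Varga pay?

Varga pays $43.

Efficient allocation: Bakr→Lot D ($119), Kapoor→Lot A ($111), Varga→Lot G ($161), Farahani→Lot B ($157); total welfare W = $548.
Varga receives Lot G at value $161, so the others get W − 161 = $387.
Without Varga: best allocation of the remaining 3 bidders over all 4 lots is Bakr→Lot D ($119), Kapoor→Lot G ($154), Farahani→Lot B ($157), total $430.
VCG payment = (others' best without Varga) − (others' welfare with Varga) = 430 − 387 = $43.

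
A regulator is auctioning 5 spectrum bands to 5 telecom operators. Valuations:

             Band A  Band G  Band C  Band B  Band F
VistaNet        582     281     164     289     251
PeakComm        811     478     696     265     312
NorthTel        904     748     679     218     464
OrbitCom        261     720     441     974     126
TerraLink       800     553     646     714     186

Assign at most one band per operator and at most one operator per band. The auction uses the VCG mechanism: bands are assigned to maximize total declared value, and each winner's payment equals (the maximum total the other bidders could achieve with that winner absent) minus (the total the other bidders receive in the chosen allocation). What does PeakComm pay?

PeakComm pays $177M.

Efficient allocation: VistaNet→Band F ($251M), PeakComm→Band C ($696M), NorthTel→Band G ($748M), OrbitCom→Band B ($974M), TerraLink→Band A ($800M); total welfare W = $3469M.
PeakComm receives Band C at value $696M, so the others get W − 696 = $2773M.
Without PeakComm: best allocation of the remaining 4 bidders over all 5 bands is VistaNet→Band A ($582M), NorthTel→Band G ($748M), OrbitCom→Band B ($974M), TerraLink→Band C ($646M), total $2950M.
VCG payment = (others' best without PeakComm) − (others' welfare with PeakComm) = 2950 − 2773 = $177M.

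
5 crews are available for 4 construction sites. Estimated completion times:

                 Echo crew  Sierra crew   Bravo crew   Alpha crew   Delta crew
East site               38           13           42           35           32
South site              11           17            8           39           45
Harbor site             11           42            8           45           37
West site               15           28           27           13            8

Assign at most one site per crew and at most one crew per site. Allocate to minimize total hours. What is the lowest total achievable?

Min total: 40 hours

Optimal: Sierra crew→East site (13 hours), Echo crew→South site (11 hours), Bravo crew→Harbor site (8 hours), Delta crew→West site (8 hours) — total 13+11+8+8 = 40 hours.
Row-greedy (each crew in turn takes its cheapest remaining site) gives 45 hours, worse by 5.
Swapping Delta crew↔Sierra crew (Delta crew→East site 32 hours, Sierra crew→West site 28 hours) adds 39.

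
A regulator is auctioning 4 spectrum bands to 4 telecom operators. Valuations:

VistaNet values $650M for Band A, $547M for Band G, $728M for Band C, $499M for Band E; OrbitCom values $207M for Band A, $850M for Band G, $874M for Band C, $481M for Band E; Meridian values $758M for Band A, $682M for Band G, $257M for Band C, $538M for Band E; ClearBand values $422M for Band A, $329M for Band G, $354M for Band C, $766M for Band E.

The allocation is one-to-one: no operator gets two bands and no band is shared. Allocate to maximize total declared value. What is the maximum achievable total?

Treat this as an assignment problem: match each operator to one band.
Optimal: VistaNet→Band C ($728M), OrbitCom→Band G ($850M), Meridian→Band A ($758M), ClearBand→Band E ($766M) — total 728+850+758+766 = $3102M.
Max-entry greedy (repeatedly take the single best remaining cell) gives $2945M, worse by 157.
Next-best assignment: VistaNet→Band A, OrbitCom→Band C, Meridian→Band G, ClearBand→Band E = $2972M.
Every other assignment is strictly worse.

Maximum total: $3102M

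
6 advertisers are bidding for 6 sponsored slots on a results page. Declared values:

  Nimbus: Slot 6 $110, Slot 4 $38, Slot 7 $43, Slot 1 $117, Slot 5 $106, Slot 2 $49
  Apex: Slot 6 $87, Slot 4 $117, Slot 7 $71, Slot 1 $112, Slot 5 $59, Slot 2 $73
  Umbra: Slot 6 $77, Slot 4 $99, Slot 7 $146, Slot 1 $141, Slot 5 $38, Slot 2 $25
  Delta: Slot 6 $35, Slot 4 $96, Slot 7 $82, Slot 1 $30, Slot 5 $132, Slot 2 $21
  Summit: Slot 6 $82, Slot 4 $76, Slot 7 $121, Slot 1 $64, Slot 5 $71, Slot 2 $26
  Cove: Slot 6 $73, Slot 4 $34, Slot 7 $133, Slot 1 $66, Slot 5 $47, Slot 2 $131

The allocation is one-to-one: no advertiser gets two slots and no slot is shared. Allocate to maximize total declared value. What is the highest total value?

Optimal: Nimbus→Slot 6 ($110), Apex→Slot 4 ($117), Umbra→Slot 1 ($141), Delta→Slot 5 ($132), Summit→Slot 7 ($121), Cove→Slot 2 ($131) — total 110+117+141+132+121+131 = $752.
Row-greedy (each advertiser in turn takes its best remaining slot) gives $725, worse by 27.
Every other assignment is strictly worse.

Max total: $752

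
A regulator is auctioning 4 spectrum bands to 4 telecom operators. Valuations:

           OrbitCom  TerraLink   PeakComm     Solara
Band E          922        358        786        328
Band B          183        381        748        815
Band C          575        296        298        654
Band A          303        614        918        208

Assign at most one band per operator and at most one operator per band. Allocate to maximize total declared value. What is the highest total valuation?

Optimal: OrbitCom→Band E ($922M), TerraLink→Band C ($296M), PeakComm→Band A ($918M), Solara→Band B ($815M) — total 922+296+918+815 = $2951M.
Row-greedy (each operator in turn takes its best remaining band) gives $2938M, worse by 13.
Next-best assignment: OrbitCom→Band E, TerraLink→Band A, PeakComm→Band B, Solara→Band C = $2938M.

Maximum total: $2951M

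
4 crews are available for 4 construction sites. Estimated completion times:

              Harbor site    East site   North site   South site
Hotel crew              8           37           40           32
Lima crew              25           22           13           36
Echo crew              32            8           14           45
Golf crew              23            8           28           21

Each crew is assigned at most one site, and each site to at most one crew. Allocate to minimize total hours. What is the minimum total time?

Minimum total: 50 hours

Treat this as an assignment problem: match each crew to one site.
Optimal: Hotel crew→Harbor site (8 hours), Lima crew→North site (13 hours), Echo crew→East site (8 hours), Golf crew→South site (21 hours) — total 8+13+8+21 = 50 hours.
Next-best assignment: Hotel crew→Harbor site, Lima crew→East site, Echo crew→North site, Golf crew→South site = 65 hours.
Swapping Echo crew↔Golf crew (Echo crew→South site 45 hours, Golf crew→East site 8 hours) adds 24.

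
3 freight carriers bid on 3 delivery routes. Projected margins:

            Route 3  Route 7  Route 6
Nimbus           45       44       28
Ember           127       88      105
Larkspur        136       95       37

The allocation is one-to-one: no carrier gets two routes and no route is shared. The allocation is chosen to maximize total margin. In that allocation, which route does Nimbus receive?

Nimbus receives Route 7.

Optimal: Nimbus→Route 7 ($44k), Ember→Route 6 ($105k), Larkspur→Route 3 ($136k) — total 44+105+136 = $285k.
Column-greedy (each route in turn goes to its best remaining carrier) gives $252k, worse by 33.
Swapping Ember↔Larkspur (Ember→Route 3 $127k, Larkspur→Route 6 $37k) loses 77.
Checked against all permutations: $285k is optimal.
Nimbus's own top route is Route 3 ($45k), but forcing Nimbus→Route 3 and reassigning the rest optimally gives only $245k — worse by 40.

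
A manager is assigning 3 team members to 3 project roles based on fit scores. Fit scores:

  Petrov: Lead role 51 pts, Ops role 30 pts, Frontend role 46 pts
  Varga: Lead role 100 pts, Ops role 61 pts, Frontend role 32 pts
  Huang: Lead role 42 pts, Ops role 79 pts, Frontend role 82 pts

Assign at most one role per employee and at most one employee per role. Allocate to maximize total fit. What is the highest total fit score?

Optimal: Petrov→Frontend role (46 pts), Varga→Lead role (100 pts), Huang→Ops role (79 pts) — total 46+100+79 = 225 pts.
Max-entry greedy (repeatedly take the single best remaining cell) gives 212 pts, worse by 13.
Every other assignment is strictly worse.

Max total: 225 pts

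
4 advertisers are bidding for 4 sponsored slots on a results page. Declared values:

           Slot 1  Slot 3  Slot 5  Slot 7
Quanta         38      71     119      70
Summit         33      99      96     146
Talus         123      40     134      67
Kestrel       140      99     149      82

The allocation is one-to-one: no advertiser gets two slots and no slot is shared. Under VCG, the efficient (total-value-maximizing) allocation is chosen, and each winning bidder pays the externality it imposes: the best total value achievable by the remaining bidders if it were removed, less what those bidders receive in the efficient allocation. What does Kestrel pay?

Kestrel pays $37.

Efficient allocation: Quanta→Slot 3 ($71), Summit→Slot 7 ($146), Talus→Slot 5 ($134), Kestrel→Slot 1 ($140); total welfare W = $491.
Kestrel receives Slot 1 at value $140, so the others get W − 140 = $351.
Without Kestrel: best allocation of the remaining 3 bidders over all 4 slots is Quanta→Slot 5 ($119), Summit→Slot 7 ($146), Talus→Slot 1 ($123), total $388.
VCG payment = (others' best without Kestrel) − (others' welfare with Kestrel) = 388 − 351 = $37.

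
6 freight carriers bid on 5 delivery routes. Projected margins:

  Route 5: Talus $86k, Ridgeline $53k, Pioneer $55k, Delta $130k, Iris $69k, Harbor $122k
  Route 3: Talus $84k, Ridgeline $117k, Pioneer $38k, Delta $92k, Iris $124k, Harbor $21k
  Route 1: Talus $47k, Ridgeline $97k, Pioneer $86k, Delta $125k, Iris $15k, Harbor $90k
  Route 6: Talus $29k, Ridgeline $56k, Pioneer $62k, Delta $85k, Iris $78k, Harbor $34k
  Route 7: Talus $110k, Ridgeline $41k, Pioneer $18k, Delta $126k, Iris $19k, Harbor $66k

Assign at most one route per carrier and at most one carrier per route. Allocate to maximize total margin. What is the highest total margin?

Maximum total: $552k

Optimal: Harbor→Route 5 ($122k), Ridgeline→Route 3 ($117k), Delta→Route 1 ($125k), Iris→Route 6 ($78k), Talus→Route 7 ($110k) — total 122+117+125+78+110 = $552k.
Row-greedy (each carrier in turn takes its best remaining route) gives $521k, worse by 31.
Next-best assignment: Harbor→Route 5, Iris→Route 3, Delta→Route 1, Pioneer→Route 6, Talus→Route 7 = $543k.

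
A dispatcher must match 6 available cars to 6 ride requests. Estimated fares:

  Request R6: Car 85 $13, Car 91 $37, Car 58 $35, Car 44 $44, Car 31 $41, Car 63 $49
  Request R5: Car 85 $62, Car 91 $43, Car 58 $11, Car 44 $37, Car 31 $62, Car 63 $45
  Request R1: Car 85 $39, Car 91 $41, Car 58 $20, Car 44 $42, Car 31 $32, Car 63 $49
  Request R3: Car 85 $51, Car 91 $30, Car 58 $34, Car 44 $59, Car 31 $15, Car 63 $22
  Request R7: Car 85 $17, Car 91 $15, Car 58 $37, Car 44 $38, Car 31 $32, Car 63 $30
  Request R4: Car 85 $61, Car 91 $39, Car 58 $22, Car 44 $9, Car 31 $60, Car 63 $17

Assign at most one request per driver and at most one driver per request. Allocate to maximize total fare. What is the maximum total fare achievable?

Max total: $309

Treat this as an assignment problem: match each driver to one request.
Optimal: Car 85→Request R4 ($61), Car 91→Request R1 ($41), Car 58→Request R7 ($37), Car 44→Request R3 ($59), Car 31→Request R5 ($62), Car 63→Request R6 ($49) — total 61+41+37+59+62+49 = $309.
Column-greedy (each request in turn goes to its best remaining driver) gives $258, worse by 51.
Every other assignment is strictly worse.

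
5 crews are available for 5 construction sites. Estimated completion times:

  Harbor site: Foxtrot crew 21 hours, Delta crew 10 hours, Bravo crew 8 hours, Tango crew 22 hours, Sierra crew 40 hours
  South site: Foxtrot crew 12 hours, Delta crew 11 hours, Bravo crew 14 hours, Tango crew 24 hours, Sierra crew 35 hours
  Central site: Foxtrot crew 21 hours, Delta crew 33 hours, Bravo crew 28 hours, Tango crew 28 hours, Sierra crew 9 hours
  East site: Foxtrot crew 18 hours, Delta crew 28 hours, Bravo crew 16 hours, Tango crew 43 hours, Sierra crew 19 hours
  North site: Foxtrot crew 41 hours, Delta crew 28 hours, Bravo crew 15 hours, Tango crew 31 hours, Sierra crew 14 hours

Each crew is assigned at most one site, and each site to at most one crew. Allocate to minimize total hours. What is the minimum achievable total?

Min total: 75 hours

Optimal: Foxtrot crew→East site (18 hours), Delta crew→South site (11 hours), Bravo crew→North site (15 hours), Tango crew→Harbor site (22 hours), Sierra crew→Central site (9 hours) — total 18+11+15+22+9 = 75 hours.
Row-greedy (each crew in turn takes its cheapest remaining site) gives 84 hours, worse by 9.
Next-best assignment: Foxtrot crew→East site, Delta crew→Harbor site, Bravo crew→North site, Tango crew→South site, Sierra crew→Central site = 76 hours.
Checked against all permutations: 75 hours is optimal.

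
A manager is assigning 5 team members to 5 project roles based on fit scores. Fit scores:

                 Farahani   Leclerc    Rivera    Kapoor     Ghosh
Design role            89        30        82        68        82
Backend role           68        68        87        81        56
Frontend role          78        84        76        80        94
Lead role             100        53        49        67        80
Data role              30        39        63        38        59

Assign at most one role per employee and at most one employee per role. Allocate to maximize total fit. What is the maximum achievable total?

Optimal: Farahani→Lead role (100 pts), Leclerc→Frontend role (84 pts), Rivera→Data role (63 pts), Kapoor→Backend role (81 pts), Ghosh→Design role (82 pts) — total 100+84+63+81+82 = 410 pts.
Row-greedy (each employee in turn takes its best remaining role) gives 398 pts, worse by 12.
Every other assignment is strictly worse.

Maximum total: 410 pts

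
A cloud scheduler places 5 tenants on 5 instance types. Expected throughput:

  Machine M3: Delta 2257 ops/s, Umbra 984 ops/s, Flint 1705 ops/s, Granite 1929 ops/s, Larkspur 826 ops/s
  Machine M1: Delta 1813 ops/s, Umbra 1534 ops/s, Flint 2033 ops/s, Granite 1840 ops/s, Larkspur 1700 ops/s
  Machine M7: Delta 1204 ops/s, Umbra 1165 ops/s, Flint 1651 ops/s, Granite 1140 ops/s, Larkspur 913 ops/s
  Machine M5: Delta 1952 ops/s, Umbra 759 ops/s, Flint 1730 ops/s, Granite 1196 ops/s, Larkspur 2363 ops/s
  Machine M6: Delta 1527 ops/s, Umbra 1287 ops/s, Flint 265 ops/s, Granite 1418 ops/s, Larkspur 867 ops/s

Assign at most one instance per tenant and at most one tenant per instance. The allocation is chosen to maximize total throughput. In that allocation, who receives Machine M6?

Umbra receives Machine M6.

This is a one-to-one assignment (maximum-weight bipartite matching).
Optimal: Delta→Machine M3 (2257 ops/s), Umbra→Machine M6 (1287 ops/s), Flint→Machine M7 (1651 ops/s), Granite→Machine M1 (1840 ops/s), Larkspur→Machine M5 (2363 ops/s) — total 2257+1287+1651+1840+2363 = 9398 ops/s.
Max-entry greedy (repeatedly take the single best remaining cell) gives 9236 ops/s, worse by 162.
Swapping Flint↔Umbra (Flint→Machine M6 265 ops/s, Umbra→Machine M7 1165 ops/s) loses 1508.
Umbra's own top instance is Machine M1 (1534 ops/s), but forcing Umbra→Machine M1 and reassigning the rest optimally gives only 9223 ops/s — worse by 175.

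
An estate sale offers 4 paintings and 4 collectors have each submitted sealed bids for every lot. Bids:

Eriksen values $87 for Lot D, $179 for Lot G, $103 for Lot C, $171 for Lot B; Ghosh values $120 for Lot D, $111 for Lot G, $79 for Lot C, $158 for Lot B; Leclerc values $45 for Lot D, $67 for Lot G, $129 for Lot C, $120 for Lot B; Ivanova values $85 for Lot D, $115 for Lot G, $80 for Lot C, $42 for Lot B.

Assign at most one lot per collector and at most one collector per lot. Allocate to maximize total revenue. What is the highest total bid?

Optimal: Eriksen→Lot G ($179), Ghosh→Lot B ($158), Leclerc→Lot C ($129), Ivanova→Lot D ($85) — total 179+158+129+85 = $551.
Column-greedy (each lot in turn goes to its best remaining collector) gives $470, worse by 81.

Max total: $551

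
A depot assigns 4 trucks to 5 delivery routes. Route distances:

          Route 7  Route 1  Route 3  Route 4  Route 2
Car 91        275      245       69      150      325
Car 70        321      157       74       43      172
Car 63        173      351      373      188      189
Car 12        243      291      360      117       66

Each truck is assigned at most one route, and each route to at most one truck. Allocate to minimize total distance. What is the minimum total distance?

Minimum total: 351 km

This is the linear assignment problem.
Optimal: Car 91→Route 3 (69 km), Car 70→Route 4 (43 km), Car 63→Route 7 (173 km), Car 12→Route 2 (66 km) — total 69+43+173+66 = 351 km.
Column-greedy (each route in turn goes to its cheapest remaining truck) gives 516 km, worse by 165.
Swapping Car 91↔Car 70 (Car 91→Route 4 150 km, Car 70→Route 3 74 km) adds 112.
No other one-to-one assignment undercuts 351 km.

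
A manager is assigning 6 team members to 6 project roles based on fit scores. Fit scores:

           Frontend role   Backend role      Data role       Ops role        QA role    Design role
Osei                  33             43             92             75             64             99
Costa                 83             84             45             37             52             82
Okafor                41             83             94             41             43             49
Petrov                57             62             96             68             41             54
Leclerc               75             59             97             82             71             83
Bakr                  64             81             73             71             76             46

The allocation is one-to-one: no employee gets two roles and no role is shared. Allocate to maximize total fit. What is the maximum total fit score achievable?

Max total: 519 pts

Optimal: Osei→Design role (99 pts), Costa→Frontend role (83 pts), Okafor→Backend role (83 pts), Petrov→Data role (96 pts), Leclerc→Ops role (82 pts), Bakr→QA role (76 pts) — total 99+83+83+96+82+76 = 519 pts.
Column-greedy (each role in turn goes to its best remaining employee) gives 468 pts, worse by 51.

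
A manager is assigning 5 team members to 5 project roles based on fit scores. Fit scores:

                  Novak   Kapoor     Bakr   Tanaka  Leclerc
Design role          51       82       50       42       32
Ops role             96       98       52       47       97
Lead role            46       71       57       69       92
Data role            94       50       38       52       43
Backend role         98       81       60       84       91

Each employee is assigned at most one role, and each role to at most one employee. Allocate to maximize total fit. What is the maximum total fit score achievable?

Maximum total: 418 pts

This is a one-to-one assignment (maximum-weight bipartite matching).
Optimal: Novak→Data role (94 pts), Kapoor→Ops role (98 pts), Bakr→Design role (50 pts), Tanaka→Backend role (84 pts), Leclerc→Lead role (92 pts) — total 94+98+50+84+92 = 418 pts.
Row-greedy (each employee in turn takes its best remaining role) gives 337 pts, worse by 81.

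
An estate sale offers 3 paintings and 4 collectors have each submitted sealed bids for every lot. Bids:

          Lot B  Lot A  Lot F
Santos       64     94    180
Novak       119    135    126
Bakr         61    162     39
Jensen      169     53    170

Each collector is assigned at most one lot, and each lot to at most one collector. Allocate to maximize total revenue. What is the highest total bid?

This is a one-to-one assignment (maximum-weight bipartite matching).
Optimal: Jensen→Lot B ($169), Bakr→Lot A ($162), Santos→Lot F ($180) — total 169+162+180 = $511.
Row-greedy (each collector in turn takes its best remaining lot) gives $376, worse by 135.
Checked against all permutations: $511 is optimal.

Max total: $511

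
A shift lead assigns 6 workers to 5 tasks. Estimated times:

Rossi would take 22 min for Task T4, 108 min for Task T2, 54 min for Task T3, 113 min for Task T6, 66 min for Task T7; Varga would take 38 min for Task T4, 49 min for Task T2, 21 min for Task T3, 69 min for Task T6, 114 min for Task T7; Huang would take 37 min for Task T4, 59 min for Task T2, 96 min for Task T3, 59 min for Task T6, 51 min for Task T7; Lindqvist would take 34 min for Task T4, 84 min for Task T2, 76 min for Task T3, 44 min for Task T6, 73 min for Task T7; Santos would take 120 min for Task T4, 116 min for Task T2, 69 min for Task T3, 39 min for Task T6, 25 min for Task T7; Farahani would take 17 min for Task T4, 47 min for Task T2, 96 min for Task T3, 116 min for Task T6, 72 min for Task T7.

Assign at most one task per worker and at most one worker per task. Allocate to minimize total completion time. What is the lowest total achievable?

This is the linear assignment problem.
Optimal: Rossi→Task T4 (22 min), Farahani→Task T2 (47 min), Varga→Task T3 (21 min), Lindqvist→Task T6 (44 min), Santos→Task T7 (25 min) — total 22+47+21+44+25 = 159 min.
Row-greedy (each worker in turn takes its cheapest remaining task) gives 254 min, worse by 95.

Min total: 159 min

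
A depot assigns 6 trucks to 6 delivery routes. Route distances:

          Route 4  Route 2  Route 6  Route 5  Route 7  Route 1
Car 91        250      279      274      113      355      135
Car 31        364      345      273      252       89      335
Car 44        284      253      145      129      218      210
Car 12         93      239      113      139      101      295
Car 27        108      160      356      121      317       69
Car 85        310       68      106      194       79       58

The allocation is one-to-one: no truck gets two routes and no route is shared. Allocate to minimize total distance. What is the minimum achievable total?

This is a one-to-one assignment (minimum-cost bipartite matching).
Optimal: Car 91→Route 5 (113 km), Car 31→Route 7 (89 km), Car 44→Route 6 (145 km), Car 12→Route 4 (93 km), Car 27→Route 1 (69 km), Car 85→Route 2 (68 km) — total 113+89+145+93+69+68 = 577 km.
Min-entry greedy (repeatedly take the single cheapest remaining cell) gives 658 km, worse by 81.
Every other assignment is strictly worse.

Minimum total: 577 km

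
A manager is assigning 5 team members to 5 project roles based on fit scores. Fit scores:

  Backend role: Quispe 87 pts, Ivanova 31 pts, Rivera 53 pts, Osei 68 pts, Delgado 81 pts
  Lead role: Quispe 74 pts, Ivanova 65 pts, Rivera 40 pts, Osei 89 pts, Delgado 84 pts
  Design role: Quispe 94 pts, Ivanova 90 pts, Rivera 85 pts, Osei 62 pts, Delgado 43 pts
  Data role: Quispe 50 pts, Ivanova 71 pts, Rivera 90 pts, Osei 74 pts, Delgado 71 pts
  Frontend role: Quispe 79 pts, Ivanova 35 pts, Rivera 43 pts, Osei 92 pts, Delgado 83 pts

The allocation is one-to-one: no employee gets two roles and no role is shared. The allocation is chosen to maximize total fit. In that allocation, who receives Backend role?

This is a one-to-one assignment (maximum-weight bipartite matching).
Optimal: Quispe→Backend role (87 pts), Ivanova→Design role (90 pts), Rivera→Data role (90 pts), Osei→Frontend role (92 pts), Delgado→Lead role (84 pts) — total 87+90+90+92+84 = 443 pts.
Max-entry greedy (repeatedly take the single best remaining cell) gives 391 pts, worse by 52.
Quispe's own top role is Design role (94 pts), but forcing Quispe→Design role and reassigning the rest optimally gives only 422 pts — worse by 21.

Quispe receives Backend role.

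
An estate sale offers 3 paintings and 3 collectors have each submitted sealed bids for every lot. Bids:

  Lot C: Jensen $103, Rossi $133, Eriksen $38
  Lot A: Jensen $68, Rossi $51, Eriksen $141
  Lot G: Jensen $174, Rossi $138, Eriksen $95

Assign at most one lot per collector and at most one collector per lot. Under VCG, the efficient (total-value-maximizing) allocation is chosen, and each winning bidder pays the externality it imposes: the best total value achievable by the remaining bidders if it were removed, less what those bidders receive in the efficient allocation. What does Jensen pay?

Jensen pays $5.

Efficient allocation: Jensen→Lot G ($174), Rossi→Lot C ($133), Eriksen→Lot A ($141); total welfare W = $448.
Jensen receives Lot G at value $174, so the others get W − 174 = $274.
Without Jensen: best allocation of the remaining 2 bidders over all 3 lots is Rossi→Lot G ($138), Eriksen→Lot A ($141), total $279.
VCG payment = (others' best without Jensen) − (others' welfare with Jensen) = 279 − 274 = $5.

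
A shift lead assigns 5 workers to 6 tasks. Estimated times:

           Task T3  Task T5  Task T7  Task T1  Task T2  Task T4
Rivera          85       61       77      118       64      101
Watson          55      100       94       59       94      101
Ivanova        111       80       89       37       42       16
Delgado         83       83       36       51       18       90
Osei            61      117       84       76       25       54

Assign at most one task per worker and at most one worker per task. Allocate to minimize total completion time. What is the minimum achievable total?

Min total: 193 min

Optimal: Rivera→Task T5 (61 min), Watson→Task T3 (55 min), Ivanova→Task T4 (16 min), Delgado→Task T7 (36 min), Osei→Task T2 (25 min) — total 61+55+16+36+25 = 193 min.
Min-entry greedy (repeatedly take the single cheapest remaining cell) gives 226 min, worse by 33.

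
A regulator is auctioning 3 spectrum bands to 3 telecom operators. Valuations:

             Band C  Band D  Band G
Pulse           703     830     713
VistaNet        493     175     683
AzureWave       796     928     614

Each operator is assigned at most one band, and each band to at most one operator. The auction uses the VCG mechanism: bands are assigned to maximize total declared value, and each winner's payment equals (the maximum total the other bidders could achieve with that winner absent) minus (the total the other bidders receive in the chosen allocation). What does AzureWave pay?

AzureWave pays $127M.

Efficient allocation: Pulse→Band C ($703M), VistaNet→Band G ($683M), AzureWave→Band D ($928M); total welfare W = $2314M.
AzureWave receives Band D at value $928M, so the others get W − 928 = $1386M.
Without AzureWave: best allocation of the remaining 2 bidders over all 3 bands is Pulse→Band D ($830M), VistaNet→Band G ($683M), total $1513M.
VCG payment = (others' best without AzureWave) − (others' welfare with AzureWave) = 1513 − 1386 = $127M.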